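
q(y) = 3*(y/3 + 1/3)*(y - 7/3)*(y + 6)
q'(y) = 3*(y/3 + 1/3)*(y - 7/3) + 3*(y/3 + 1/3)*(y + 6) + (y - 7/3)*(y + 6) = 3*y^2 + 28*y/3 - 31/3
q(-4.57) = 35.24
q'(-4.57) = 9.67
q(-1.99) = 17.16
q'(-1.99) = -17.03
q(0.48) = -17.77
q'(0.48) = -5.16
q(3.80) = 68.99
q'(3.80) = 68.45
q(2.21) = -3.25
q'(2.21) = 24.95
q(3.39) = 43.56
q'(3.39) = 55.78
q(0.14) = -15.35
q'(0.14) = -8.97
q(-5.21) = 25.09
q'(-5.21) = 22.47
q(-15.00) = -2184.00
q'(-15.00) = 524.67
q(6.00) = 308.00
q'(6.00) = 153.67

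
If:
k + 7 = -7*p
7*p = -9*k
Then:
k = 7/8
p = -9/8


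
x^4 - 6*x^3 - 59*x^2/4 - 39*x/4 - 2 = (x - 8)*(x + 1/2)^2*(x + 1)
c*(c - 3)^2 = c^3 - 6*c^2 + 9*c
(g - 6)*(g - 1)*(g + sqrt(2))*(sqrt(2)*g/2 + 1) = sqrt(2)*g^4/2 - 7*sqrt(2)*g^3/2 + 2*g^3 - 14*g^2 + 4*sqrt(2)*g^2 - 7*sqrt(2)*g + 12*g + 6*sqrt(2)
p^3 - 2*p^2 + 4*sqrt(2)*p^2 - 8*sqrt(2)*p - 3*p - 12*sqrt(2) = (p - 3)*(p + 1)*(p + 4*sqrt(2))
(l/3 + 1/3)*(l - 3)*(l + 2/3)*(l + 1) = l^4/3 - l^3/9 - 17*l^2/9 - 19*l/9 - 2/3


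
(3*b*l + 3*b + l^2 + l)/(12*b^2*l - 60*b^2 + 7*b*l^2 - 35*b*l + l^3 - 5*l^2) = (l + 1)/(4*b*l - 20*b + l^2 - 5*l)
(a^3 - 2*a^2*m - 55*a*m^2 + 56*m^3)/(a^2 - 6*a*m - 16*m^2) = (a^2 + 6*a*m - 7*m^2)/(a + 2*m)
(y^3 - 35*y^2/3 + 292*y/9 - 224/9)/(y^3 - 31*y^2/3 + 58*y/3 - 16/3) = (9*y^2 - 33*y + 28)/(3*(3*y^2 - 7*y + 2))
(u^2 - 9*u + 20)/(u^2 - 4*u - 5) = (u - 4)/(u + 1)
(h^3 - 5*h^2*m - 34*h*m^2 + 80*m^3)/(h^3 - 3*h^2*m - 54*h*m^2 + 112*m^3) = (h + 5*m)/(h + 7*m)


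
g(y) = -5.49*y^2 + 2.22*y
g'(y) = 2.22 - 10.98*y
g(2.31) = -24.17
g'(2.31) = -23.14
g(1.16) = -4.81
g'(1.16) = -10.52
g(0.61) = -0.69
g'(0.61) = -4.48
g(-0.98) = -7.45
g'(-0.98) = 12.98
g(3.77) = -69.66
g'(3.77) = -39.17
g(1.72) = -12.42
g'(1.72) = -16.67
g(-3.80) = -87.71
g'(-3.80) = 43.94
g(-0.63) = -3.58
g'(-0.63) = 9.14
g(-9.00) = -464.67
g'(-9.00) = 101.04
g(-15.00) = -1268.55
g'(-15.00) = 166.92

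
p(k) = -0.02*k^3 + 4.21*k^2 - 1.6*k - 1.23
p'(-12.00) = -111.28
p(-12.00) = 658.77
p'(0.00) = -1.60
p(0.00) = -1.23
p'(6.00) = 46.76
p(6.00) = 136.41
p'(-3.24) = -29.51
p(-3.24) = 48.83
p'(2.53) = 19.32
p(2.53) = 21.35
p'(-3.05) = -27.84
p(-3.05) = 43.38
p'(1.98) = 14.84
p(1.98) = 11.95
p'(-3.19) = -29.07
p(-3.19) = 47.36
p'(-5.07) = -45.83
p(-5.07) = 117.71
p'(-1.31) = -12.73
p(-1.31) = 8.14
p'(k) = -0.06*k^2 + 8.42*k - 1.6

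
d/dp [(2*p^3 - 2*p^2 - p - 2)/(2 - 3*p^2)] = (-6*p^4 + 9*p^2 - 20*p - 2)/(9*p^4 - 12*p^2 + 4)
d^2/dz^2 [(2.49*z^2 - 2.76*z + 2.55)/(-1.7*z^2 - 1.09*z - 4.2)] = (7.105427357601e-15*z^4 + 25.18074*z^3 + 62.4546*z^2 - 146.5893*z - 82.76307)/(4.913*z^6 + 9.4503*z^5 + 42.47331*z^4 + 47.990629*z^3 + 104.93406*z^2 + 57.6828*z + 74.088)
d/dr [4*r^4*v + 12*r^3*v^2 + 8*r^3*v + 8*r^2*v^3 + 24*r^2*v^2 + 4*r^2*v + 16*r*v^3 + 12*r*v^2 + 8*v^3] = 4*v*(4*r^3 + 9*r^2*v + 6*r^2 + 4*r*v^2 + 12*r*v + 2*r + 4*v^2 + 3*v)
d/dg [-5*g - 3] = -5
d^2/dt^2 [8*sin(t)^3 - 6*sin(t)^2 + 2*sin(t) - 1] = -8*sin(t) + 18*sin(3*t) - 12*cos(2*t)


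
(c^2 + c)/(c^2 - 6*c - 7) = c/(c - 7)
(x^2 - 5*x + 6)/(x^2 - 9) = (x - 2)/(x + 3)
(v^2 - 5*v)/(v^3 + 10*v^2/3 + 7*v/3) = 3*(v - 5)/(3*v^2 + 10*v + 7)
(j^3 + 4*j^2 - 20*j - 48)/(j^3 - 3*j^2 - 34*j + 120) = (j + 2)/(j - 5)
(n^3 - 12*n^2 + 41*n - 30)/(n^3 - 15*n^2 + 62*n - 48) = (n - 5)/(n - 8)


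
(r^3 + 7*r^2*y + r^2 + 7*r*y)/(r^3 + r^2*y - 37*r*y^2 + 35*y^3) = r*(r + 1)/(r^2 - 6*r*y + 5*y^2)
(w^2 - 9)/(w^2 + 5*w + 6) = (w - 3)/(w + 2)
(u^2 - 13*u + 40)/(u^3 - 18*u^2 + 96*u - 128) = (u - 5)/(u^2 - 10*u + 16)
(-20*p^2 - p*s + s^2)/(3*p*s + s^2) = (-20*p^2 - p*s + s^2)/(s*(3*p + s))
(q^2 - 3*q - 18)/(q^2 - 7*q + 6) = (q + 3)/(q - 1)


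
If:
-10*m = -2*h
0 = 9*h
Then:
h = 0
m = 0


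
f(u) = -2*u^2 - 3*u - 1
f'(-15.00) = 57.00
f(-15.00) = -406.00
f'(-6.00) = 21.00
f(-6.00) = -55.00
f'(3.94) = -18.76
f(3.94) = -43.87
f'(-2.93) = 8.72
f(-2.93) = -9.38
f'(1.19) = -7.76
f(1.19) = -7.40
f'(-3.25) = 10.00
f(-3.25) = -12.38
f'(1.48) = -8.92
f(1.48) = -9.82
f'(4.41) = -20.64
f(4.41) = -53.13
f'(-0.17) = -2.32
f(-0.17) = -0.55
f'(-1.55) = 3.20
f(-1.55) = -1.16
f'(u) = -4*u - 3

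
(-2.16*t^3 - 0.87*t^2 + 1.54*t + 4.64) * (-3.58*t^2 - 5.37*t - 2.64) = 7.7328*t^5 + 14.7138*t^4 + 4.8611*t^3 - 22.5842*t^2 - 28.9824*t - 12.2496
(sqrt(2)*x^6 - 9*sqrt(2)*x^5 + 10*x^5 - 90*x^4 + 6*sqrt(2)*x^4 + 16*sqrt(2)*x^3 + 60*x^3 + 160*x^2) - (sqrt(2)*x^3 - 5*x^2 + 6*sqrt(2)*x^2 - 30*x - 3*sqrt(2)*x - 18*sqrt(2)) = sqrt(2)*x^6 - 9*sqrt(2)*x^5 + 10*x^5 - 90*x^4 + 6*sqrt(2)*x^4 + 15*sqrt(2)*x^3 + 60*x^3 - 6*sqrt(2)*x^2 + 165*x^2 + 3*sqrt(2)*x + 30*x + 18*sqrt(2)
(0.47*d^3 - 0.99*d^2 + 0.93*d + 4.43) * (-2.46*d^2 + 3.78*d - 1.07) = -1.1562*d^5 + 4.212*d^4 - 6.5329*d^3 - 6.3231*d^2 + 15.7503*d - 4.7401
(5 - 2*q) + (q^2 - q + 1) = q^2 - 3*q + 6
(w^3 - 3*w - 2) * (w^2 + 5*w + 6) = w^5 + 5*w^4 + 3*w^3 - 17*w^2 - 28*w - 12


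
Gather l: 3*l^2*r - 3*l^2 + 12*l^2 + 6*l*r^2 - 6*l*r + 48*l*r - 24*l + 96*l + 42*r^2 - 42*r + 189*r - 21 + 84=l^2*(3*r + 9) + l*(6*r^2 + 42*r + 72) + 42*r^2 + 147*r + 63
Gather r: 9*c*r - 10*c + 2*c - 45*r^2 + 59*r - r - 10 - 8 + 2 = -8*c - 45*r^2 + r*(9*c + 58) - 16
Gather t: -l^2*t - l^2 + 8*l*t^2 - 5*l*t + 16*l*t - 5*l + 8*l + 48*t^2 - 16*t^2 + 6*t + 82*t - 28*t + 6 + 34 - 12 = -l^2 + 3*l + t^2*(8*l + 32) + t*(-l^2 + 11*l + 60) + 28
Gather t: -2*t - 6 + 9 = 3 - 2*t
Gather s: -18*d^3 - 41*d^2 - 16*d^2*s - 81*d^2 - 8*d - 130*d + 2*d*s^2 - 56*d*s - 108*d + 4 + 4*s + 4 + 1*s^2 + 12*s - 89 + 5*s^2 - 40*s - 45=-18*d^3 - 122*d^2 - 246*d + s^2*(2*d + 6) + s*(-16*d^2 - 56*d - 24) - 126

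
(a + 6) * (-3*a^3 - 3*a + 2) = -3*a^4 - 18*a^3 - 3*a^2 - 16*a + 12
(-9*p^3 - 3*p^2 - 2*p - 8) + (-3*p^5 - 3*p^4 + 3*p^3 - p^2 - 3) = -3*p^5 - 3*p^4 - 6*p^3 - 4*p^2 - 2*p - 11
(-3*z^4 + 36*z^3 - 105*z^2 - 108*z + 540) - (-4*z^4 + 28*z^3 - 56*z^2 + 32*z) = z^4 + 8*z^3 - 49*z^2 - 140*z + 540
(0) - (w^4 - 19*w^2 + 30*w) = -w^4 + 19*w^2 - 30*w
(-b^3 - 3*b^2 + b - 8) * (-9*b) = 9*b^4 + 27*b^3 - 9*b^2 + 72*b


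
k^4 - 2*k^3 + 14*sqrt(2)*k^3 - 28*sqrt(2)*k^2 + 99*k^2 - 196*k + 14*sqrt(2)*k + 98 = (k - 1)^2*(k + 7*sqrt(2))^2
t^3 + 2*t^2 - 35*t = t*(t - 5)*(t + 7)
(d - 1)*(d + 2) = d^2 + d - 2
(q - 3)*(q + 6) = q^2 + 3*q - 18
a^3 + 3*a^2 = a^2*(a + 3)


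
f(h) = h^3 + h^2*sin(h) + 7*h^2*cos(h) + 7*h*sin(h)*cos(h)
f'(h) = -7*h^2*sin(h) + h^2*cos(h) + 3*h^2 - 7*h*sin(h)^2 + 2*h*sin(h) + 7*h*cos(h)^2 + 14*h*cos(h) + 7*sin(h)*cos(h)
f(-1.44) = -1.85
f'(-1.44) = 29.94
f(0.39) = 2.06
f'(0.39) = 9.94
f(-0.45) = 2.33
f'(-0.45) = -8.57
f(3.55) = -32.17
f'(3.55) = 32.41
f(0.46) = 2.80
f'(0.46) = 11.08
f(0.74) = 6.18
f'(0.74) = 12.07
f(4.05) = -3.37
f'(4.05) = 84.89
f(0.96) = 8.50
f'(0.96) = 8.28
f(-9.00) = -1302.65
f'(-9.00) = 486.12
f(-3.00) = -93.57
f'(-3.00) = 50.22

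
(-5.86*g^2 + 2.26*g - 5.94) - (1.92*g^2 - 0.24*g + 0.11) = -7.78*g^2 + 2.5*g - 6.05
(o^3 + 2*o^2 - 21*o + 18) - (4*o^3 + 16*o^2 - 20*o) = -3*o^3 - 14*o^2 - o + 18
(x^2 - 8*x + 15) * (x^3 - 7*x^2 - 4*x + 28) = x^5 - 15*x^4 + 67*x^3 - 45*x^2 - 284*x + 420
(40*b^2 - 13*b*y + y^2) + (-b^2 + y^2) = 39*b^2 - 13*b*y + 2*y^2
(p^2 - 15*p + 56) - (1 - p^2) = 2*p^2 - 15*p + 55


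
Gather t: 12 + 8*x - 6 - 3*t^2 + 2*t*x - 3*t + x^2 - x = -3*t^2 + t*(2*x - 3) + x^2 + 7*x + 6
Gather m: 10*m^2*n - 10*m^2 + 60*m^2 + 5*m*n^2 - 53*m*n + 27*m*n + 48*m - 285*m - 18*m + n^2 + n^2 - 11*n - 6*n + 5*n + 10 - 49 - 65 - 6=m^2*(10*n + 50) + m*(5*n^2 - 26*n - 255) + 2*n^2 - 12*n - 110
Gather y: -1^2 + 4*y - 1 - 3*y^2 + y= -3*y^2 + 5*y - 2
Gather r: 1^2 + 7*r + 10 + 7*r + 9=14*r + 20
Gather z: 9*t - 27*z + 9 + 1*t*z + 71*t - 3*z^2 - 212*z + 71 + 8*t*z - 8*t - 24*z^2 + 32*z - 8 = 72*t - 27*z^2 + z*(9*t - 207) + 72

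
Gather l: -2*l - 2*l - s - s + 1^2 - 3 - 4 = -4*l - 2*s - 6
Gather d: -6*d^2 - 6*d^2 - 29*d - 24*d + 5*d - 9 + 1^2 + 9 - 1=-12*d^2 - 48*d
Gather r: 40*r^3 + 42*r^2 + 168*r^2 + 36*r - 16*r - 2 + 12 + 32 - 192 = 40*r^3 + 210*r^2 + 20*r - 150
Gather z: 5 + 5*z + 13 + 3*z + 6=8*z + 24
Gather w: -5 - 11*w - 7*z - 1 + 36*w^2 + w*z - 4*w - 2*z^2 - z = 36*w^2 + w*(z - 15) - 2*z^2 - 8*z - 6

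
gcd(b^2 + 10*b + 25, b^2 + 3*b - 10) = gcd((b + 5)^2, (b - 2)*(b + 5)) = b + 5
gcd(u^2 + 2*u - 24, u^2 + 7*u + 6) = u + 6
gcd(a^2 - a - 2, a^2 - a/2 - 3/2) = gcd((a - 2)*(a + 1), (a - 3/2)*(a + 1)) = a + 1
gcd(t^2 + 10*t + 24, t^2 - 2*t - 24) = t + 4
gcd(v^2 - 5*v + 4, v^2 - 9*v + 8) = v - 1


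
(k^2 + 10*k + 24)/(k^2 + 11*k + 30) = (k + 4)/(k + 5)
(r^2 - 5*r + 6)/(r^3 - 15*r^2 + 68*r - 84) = (r - 3)/(r^2 - 13*r + 42)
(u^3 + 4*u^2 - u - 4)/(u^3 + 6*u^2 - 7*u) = (u^2 + 5*u + 4)/(u*(u + 7))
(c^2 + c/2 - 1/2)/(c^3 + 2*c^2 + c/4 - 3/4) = 2/(2*c + 3)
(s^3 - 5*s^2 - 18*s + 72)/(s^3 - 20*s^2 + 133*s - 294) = (s^2 + s - 12)/(s^2 - 14*s + 49)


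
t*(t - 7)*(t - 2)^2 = t^4 - 11*t^3 + 32*t^2 - 28*t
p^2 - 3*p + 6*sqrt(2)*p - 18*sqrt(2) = (p - 3)*(p + 6*sqrt(2))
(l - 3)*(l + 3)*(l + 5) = l^3 + 5*l^2 - 9*l - 45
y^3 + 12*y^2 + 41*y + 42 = (y + 2)*(y + 3)*(y + 7)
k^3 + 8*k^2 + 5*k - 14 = (k - 1)*(k + 2)*(k + 7)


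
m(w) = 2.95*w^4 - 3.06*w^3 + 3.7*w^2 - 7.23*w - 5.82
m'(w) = 11.8*w^3 - 9.18*w^2 + 7.4*w - 7.23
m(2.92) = 142.89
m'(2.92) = 229.89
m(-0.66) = 2.00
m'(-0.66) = -19.51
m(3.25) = 233.84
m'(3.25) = 324.93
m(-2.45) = 185.39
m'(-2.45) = -254.00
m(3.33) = 260.88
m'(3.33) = 351.34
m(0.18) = -7.02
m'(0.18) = -6.13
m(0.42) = -8.34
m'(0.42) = -4.87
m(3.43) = 297.75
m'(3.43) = 386.32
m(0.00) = -5.82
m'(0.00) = -7.23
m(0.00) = -5.82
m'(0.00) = -7.23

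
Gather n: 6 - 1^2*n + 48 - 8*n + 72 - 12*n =126 - 21*n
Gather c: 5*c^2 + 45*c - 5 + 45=5*c^2 + 45*c + 40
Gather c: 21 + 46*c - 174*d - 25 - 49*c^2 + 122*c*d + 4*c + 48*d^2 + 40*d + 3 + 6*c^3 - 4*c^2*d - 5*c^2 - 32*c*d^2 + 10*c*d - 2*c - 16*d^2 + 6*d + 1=6*c^3 + c^2*(-4*d - 54) + c*(-32*d^2 + 132*d + 48) + 32*d^2 - 128*d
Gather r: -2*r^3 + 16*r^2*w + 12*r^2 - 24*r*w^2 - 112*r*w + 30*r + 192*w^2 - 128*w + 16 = -2*r^3 + r^2*(16*w + 12) + r*(-24*w^2 - 112*w + 30) + 192*w^2 - 128*w + 16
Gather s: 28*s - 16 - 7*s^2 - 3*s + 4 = -7*s^2 + 25*s - 12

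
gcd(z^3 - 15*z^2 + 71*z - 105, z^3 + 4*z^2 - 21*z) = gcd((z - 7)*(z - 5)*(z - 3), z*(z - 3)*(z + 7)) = z - 3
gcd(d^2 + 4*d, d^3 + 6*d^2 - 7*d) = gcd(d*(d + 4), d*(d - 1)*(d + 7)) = d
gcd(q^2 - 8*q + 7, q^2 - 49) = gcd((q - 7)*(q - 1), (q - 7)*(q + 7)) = q - 7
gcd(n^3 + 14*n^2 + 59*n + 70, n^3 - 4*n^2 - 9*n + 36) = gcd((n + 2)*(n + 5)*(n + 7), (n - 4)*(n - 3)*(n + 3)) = 1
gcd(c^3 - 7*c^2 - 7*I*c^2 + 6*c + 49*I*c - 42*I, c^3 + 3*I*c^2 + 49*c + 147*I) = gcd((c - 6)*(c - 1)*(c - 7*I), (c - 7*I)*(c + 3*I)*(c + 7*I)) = c - 7*I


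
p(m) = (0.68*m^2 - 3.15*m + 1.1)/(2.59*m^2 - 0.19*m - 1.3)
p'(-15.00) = 0.01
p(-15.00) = 0.34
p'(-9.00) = 0.02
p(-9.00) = 0.40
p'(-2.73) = 0.25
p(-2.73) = 0.80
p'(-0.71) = 691.42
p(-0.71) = 26.18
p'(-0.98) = 10.25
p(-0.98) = 3.52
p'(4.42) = 0.05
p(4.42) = 0.01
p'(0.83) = 34.12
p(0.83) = -3.20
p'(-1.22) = 3.27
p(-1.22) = 2.14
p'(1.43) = 0.72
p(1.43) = -0.54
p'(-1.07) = 6.15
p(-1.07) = 2.81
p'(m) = (0.19 - 5.18*m)*(0.68*m^2 - 3.15*m + 1.1)/(2.59*m^2 - 0.19*m - 1.3)^2 + (1.36*m - 3.15)/(2.59*m^2 - 0.19*m - 1.3)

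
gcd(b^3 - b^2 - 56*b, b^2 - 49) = b + 7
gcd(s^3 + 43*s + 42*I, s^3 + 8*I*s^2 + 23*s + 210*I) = s + 6*I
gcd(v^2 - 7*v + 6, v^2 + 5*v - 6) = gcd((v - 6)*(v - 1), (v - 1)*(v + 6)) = v - 1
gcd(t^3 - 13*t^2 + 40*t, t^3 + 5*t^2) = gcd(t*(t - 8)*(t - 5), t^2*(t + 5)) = t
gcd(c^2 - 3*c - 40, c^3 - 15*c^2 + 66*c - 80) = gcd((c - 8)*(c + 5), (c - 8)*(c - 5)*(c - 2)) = c - 8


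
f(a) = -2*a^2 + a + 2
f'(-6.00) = 25.00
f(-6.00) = -76.00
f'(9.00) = -35.00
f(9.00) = -151.00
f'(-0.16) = 1.64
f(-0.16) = 1.79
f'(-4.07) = 17.28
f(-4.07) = -35.20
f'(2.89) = -10.56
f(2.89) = -11.81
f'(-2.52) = 11.08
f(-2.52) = -13.22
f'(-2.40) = 10.60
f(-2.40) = -11.92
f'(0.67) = -1.68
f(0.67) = 1.77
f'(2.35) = -8.40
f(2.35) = -6.70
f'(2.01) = -7.04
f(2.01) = -4.07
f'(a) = 1 - 4*a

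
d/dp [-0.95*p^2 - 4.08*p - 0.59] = -1.9*p - 4.08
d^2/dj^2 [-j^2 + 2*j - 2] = -2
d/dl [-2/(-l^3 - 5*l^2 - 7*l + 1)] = 2*(-3*l^2 - 10*l - 7)/(l^3 + 5*l^2 + 7*l - 1)^2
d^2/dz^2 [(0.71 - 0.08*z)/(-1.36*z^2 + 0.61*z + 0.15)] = ((2.0288 - 0.6528*z)*(-1.36*z^2 + 0.61*z + 0.15) - (0.08*z - 0.71)*(2.72*z - 0.61)*(5.44*z - 1.22))/(-1.36*z^2 + 0.61*z + 0.15)^3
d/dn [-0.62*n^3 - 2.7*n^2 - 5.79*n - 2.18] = -1.86*n^2 - 5.4*n - 5.79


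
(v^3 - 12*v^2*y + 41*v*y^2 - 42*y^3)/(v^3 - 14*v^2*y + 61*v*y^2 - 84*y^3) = (-v + 2*y)/(-v + 4*y)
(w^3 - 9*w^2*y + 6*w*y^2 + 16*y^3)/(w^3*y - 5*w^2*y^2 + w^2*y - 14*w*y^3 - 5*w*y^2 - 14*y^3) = (-w^3 + 9*w^2*y - 6*w*y^2 - 16*y^3)/(y*(-w^3 + 5*w^2*y - w^2 + 14*w*y^2 + 5*w*y + 14*y^2))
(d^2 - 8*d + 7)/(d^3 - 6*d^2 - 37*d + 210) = (d - 1)/(d^2 + d - 30)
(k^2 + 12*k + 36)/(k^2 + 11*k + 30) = (k + 6)/(k + 5)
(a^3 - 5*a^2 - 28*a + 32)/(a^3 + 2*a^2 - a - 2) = (a^2 - 4*a - 32)/(a^2 + 3*a + 2)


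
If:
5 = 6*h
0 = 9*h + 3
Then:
No Solution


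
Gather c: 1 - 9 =-8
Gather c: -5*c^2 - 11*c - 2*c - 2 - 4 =-5*c^2 - 13*c - 6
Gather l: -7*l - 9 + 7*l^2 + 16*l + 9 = 7*l^2 + 9*l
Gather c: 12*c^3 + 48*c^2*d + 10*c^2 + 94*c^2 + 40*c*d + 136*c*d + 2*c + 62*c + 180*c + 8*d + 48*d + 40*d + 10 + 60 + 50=12*c^3 + c^2*(48*d + 104) + c*(176*d + 244) + 96*d + 120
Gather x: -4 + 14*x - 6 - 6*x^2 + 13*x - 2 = -6*x^2 + 27*x - 12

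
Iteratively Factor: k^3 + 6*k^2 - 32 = (k + 4)*(k^2 + 2*k - 8) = (k - 2)*(k + 4)*(k + 4)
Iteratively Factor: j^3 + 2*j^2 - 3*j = (j)*(j^2 + 2*j - 3) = j*(j - 1)*(j + 3)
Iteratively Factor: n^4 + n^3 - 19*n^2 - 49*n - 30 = (n + 2)*(n^3 - n^2 - 17*n - 15) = (n + 1)*(n + 2)*(n^2 - 2*n - 15) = (n - 5)*(n + 1)*(n + 2)*(n + 3)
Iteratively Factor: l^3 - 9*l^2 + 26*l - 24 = (l - 3)*(l^2 - 6*l + 8) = (l - 3)*(l - 2)*(l - 4)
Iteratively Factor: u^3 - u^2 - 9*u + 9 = (u - 3)*(u^2 + 2*u - 3) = (u - 3)*(u + 3)*(u - 1)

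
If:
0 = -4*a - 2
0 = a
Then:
No Solution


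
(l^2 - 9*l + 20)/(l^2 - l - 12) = (l - 5)/(l + 3)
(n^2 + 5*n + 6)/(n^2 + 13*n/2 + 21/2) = 2*(n + 2)/(2*n + 7)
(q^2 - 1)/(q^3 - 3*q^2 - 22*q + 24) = (q + 1)/(q^2 - 2*q - 24)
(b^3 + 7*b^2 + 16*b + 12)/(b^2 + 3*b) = b + 4 + 4/b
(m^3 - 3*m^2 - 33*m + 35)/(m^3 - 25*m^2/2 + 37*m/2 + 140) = 2*(m^2 + 4*m - 5)/(2*m^2 - 11*m - 40)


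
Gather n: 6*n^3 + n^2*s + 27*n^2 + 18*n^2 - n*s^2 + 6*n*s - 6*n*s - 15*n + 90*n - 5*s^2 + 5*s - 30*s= 6*n^3 + n^2*(s + 45) + n*(75 - s^2) - 5*s^2 - 25*s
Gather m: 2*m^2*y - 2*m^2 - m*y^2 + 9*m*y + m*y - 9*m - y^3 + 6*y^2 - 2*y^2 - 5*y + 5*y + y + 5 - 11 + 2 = m^2*(2*y - 2) + m*(-y^2 + 10*y - 9) - y^3 + 4*y^2 + y - 4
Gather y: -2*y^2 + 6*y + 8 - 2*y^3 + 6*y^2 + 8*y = -2*y^3 + 4*y^2 + 14*y + 8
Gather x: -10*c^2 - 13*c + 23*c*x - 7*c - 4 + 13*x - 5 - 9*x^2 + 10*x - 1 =-10*c^2 - 20*c - 9*x^2 + x*(23*c + 23) - 10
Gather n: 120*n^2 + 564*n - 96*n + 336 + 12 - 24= 120*n^2 + 468*n + 324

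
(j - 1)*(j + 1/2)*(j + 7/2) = j^3 + 3*j^2 - 9*j/4 - 7/4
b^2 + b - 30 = (b - 5)*(b + 6)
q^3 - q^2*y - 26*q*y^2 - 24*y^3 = (q - 6*y)*(q + y)*(q + 4*y)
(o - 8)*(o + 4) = o^2 - 4*o - 32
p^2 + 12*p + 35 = (p + 5)*(p + 7)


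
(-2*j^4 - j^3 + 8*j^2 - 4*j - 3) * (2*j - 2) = -4*j^5 + 2*j^4 + 18*j^3 - 24*j^2 + 2*j + 6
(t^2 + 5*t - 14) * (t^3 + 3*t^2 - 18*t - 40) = t^5 + 8*t^4 - 17*t^3 - 172*t^2 + 52*t + 560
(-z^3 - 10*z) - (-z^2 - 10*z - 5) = -z^3 + z^2 + 5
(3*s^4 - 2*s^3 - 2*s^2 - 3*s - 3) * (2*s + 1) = 6*s^5 - s^4 - 6*s^3 - 8*s^2 - 9*s - 3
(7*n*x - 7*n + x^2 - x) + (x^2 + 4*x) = 7*n*x - 7*n + 2*x^2 + 3*x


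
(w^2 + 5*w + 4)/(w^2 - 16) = (w + 1)/(w - 4)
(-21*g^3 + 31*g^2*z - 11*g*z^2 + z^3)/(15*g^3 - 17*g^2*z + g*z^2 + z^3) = (-7*g + z)/(5*g + z)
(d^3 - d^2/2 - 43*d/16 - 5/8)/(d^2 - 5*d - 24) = (-16*d^3 + 8*d^2 + 43*d + 10)/(16*(-d^2 + 5*d + 24))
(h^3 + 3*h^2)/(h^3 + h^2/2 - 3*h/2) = 2*h*(h + 3)/(2*h^2 + h - 3)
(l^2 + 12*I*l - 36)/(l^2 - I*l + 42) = (l + 6*I)/(l - 7*I)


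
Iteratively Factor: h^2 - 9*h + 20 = (h - 4)*(h - 5)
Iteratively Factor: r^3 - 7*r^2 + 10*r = (r - 5)*(r^2 - 2*r) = r*(r - 5)*(r - 2)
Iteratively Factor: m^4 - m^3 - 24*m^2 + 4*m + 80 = (m + 2)*(m^3 - 3*m^2 - 18*m + 40) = (m - 5)*(m + 2)*(m^2 + 2*m - 8) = (m - 5)*(m + 2)*(m + 4)*(m - 2)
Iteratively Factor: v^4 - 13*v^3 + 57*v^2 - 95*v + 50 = (v - 5)*(v^3 - 8*v^2 + 17*v - 10) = (v - 5)*(v - 1)*(v^2 - 7*v + 10) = (v - 5)^2*(v - 1)*(v - 2)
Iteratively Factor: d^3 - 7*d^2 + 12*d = (d)*(d^2 - 7*d + 12) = d*(d - 3)*(d - 4)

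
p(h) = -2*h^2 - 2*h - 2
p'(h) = -4*h - 2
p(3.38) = -31.61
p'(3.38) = -15.52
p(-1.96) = -5.76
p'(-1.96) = 5.84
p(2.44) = -18.79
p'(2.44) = -11.76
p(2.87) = -24.21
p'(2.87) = -13.48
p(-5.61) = -53.72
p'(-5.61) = 20.44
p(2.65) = -21.34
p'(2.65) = -12.60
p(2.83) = -23.68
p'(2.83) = -13.32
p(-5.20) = -45.68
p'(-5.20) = 18.80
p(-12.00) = -266.00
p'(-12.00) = 46.00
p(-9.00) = -146.00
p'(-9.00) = 34.00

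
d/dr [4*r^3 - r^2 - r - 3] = 12*r^2 - 2*r - 1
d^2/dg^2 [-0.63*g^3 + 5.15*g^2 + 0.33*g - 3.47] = 10.3 - 3.78*g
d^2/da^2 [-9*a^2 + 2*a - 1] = -18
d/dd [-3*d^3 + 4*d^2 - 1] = d*(8 - 9*d)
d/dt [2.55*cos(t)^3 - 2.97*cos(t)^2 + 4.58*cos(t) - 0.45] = (-7.65*cos(t)^2 + 5.94*cos(t) - 4.58)*sin(t)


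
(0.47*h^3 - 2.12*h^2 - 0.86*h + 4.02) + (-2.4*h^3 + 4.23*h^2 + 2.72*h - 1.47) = -1.93*h^3 + 2.11*h^2 + 1.86*h + 2.55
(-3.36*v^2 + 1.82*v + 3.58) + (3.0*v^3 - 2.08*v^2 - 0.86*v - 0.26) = 3.0*v^3 - 5.44*v^2 + 0.96*v + 3.32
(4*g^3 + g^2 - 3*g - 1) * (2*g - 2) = 8*g^4 - 6*g^3 - 8*g^2 + 4*g + 2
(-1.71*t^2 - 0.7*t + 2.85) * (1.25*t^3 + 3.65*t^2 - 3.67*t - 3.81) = -2.1375*t^5 - 7.1165*t^4 + 7.2832*t^3 + 19.4866*t^2 - 7.7925*t - 10.8585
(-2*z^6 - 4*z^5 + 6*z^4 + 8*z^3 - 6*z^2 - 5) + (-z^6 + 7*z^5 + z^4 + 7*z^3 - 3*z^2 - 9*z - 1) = -3*z^6 + 3*z^5 + 7*z^4 + 15*z^3 - 9*z^2 - 9*z - 6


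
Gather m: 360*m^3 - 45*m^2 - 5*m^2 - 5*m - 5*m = 360*m^3 - 50*m^2 - 10*m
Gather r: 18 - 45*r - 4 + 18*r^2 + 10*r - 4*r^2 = 14*r^2 - 35*r + 14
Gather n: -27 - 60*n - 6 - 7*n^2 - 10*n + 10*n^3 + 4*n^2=10*n^3 - 3*n^2 - 70*n - 33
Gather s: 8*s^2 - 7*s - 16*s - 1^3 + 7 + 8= 8*s^2 - 23*s + 14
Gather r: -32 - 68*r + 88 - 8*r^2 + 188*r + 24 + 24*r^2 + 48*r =16*r^2 + 168*r + 80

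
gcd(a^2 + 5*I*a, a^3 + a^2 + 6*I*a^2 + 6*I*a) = a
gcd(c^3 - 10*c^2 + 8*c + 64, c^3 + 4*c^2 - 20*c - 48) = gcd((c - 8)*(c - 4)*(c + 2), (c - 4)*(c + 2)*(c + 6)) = c^2 - 2*c - 8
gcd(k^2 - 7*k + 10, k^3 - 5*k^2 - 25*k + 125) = k - 5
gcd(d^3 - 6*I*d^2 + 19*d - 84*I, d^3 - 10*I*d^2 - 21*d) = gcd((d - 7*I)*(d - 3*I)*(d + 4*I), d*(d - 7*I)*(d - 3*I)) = d^2 - 10*I*d - 21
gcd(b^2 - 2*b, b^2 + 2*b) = b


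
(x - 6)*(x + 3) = x^2 - 3*x - 18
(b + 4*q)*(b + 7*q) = b^2 + 11*b*q + 28*q^2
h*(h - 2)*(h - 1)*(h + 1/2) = h^4 - 5*h^3/2 + h^2/2 + h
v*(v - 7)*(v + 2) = v^3 - 5*v^2 - 14*v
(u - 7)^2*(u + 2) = u^3 - 12*u^2 + 21*u + 98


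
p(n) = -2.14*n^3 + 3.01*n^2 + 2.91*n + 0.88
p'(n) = -6.42*n^2 + 6.02*n + 2.91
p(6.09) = -353.12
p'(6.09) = -198.53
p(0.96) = 4.55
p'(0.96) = 2.77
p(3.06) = -23.35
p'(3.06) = -38.78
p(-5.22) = 372.09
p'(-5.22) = -203.45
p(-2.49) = 45.33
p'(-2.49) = -51.88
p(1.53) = 4.71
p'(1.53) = -2.91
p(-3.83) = 154.12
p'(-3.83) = -114.32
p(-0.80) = 1.57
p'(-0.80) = -6.01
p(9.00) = -1289.18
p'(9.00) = -462.93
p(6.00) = -335.54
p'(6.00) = -192.09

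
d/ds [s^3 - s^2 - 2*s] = 3*s^2 - 2*s - 2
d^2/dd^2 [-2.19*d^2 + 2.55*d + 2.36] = -4.38000000000000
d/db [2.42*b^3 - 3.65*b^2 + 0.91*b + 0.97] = 7.26*b^2 - 7.3*b + 0.91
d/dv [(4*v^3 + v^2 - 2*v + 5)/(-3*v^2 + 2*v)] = 2*(-6*v^4 + 8*v^3 - 2*v^2 + 15*v - 5)/(v^2*(9*v^2 - 12*v + 4))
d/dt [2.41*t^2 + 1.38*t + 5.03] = 4.82*t + 1.38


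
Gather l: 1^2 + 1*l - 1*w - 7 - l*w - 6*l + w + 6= l*(-w - 5)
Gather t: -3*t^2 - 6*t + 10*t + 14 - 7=-3*t^2 + 4*t + 7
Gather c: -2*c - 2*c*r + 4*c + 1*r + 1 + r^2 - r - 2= c*(2 - 2*r) + r^2 - 1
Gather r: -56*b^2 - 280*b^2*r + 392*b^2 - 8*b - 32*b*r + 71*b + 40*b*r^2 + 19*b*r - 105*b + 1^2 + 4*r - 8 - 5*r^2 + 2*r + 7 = 336*b^2 - 42*b + r^2*(40*b - 5) + r*(-280*b^2 - 13*b + 6)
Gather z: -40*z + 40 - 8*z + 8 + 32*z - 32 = 16 - 16*z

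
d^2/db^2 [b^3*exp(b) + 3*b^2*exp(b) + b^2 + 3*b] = b^3*exp(b) + 9*b^2*exp(b) + 18*b*exp(b) + 6*exp(b) + 2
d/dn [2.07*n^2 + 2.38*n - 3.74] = 4.14*n + 2.38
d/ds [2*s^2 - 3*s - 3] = 4*s - 3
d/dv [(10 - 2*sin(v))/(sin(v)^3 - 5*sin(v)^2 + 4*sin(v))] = 4*(sin(v)^3 - 10*sin(v)^2 + 25*sin(v) - 10)*cos(v)/((sin(v) - 4)^2*(sin(v) - 1)^2*sin(v)^2)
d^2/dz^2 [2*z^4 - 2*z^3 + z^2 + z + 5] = 24*z^2 - 12*z + 2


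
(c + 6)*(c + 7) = c^2 + 13*c + 42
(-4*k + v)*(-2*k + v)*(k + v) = 8*k^3 + 2*k^2*v - 5*k*v^2 + v^3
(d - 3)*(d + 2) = d^2 - d - 6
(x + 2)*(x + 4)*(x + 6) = x^3 + 12*x^2 + 44*x + 48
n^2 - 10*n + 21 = (n - 7)*(n - 3)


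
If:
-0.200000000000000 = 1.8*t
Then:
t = -0.11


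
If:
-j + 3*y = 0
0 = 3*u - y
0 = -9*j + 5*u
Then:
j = 0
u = 0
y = 0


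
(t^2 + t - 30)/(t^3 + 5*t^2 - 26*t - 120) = 1/(t + 4)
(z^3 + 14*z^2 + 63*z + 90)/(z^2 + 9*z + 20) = (z^2 + 9*z + 18)/(z + 4)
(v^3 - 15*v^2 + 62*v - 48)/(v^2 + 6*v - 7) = (v^2 - 14*v + 48)/(v + 7)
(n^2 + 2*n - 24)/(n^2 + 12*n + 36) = (n - 4)/(n + 6)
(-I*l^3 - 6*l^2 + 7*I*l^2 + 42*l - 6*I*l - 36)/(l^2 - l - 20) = (-I*l^3 + l^2*(-6 + 7*I) + 6*l*(7 - I) - 36)/(l^2 - l - 20)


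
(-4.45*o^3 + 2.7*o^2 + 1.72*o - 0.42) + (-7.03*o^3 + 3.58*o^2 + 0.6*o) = -11.48*o^3 + 6.28*o^2 + 2.32*o - 0.42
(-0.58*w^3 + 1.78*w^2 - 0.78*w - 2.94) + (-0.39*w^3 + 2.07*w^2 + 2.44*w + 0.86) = -0.97*w^3 + 3.85*w^2 + 1.66*w - 2.08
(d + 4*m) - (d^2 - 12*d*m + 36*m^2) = -d^2 + 12*d*m + d - 36*m^2 + 4*m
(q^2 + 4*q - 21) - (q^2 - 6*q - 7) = 10*q - 14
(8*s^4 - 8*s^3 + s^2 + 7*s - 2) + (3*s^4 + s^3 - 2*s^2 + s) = 11*s^4 - 7*s^3 - s^2 + 8*s - 2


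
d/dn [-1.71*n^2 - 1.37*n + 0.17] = -3.42*n - 1.37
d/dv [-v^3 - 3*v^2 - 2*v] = -3*v^2 - 6*v - 2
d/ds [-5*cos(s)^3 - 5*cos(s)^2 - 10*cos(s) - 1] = 5*(3*cos(s)^2 + 2*cos(s) + 2)*sin(s)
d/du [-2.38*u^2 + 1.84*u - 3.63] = 1.84 - 4.76*u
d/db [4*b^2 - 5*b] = 8*b - 5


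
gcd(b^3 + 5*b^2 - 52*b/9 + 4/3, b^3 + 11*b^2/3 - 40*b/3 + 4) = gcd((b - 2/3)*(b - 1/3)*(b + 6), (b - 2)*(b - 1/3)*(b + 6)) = b^2 + 17*b/3 - 2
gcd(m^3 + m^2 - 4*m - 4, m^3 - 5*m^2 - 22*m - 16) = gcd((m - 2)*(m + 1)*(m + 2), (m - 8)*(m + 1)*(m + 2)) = m^2 + 3*m + 2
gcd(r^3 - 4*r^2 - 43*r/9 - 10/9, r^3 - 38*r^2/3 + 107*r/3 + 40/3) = r^2 - 14*r/3 - 5/3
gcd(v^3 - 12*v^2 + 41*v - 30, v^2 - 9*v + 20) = v - 5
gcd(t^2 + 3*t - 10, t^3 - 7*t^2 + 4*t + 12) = t - 2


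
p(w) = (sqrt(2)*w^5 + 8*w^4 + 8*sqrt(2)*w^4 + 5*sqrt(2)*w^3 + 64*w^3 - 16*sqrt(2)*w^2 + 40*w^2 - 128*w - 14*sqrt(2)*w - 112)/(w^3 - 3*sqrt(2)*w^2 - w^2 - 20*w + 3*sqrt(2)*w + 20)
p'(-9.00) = -4.99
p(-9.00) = 6.03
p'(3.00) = -64.77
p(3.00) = -72.23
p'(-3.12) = 58.62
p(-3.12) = 18.64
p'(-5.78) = 0.91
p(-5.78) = -0.12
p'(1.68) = -38.47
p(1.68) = -12.01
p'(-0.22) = -8.25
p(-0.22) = -3.42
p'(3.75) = -111.44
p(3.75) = -136.38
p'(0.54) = -40.22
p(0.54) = -17.18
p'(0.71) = -88.29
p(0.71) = -27.21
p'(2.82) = -57.44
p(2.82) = -61.25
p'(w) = (-3*w^2 + 2*w + 6*sqrt(2)*w - 3*sqrt(2) + 20)*(sqrt(2)*w^5 + 8*w^4 + 8*sqrt(2)*w^4 + 5*sqrt(2)*w^3 + 64*w^3 - 16*sqrt(2)*w^2 + 40*w^2 - 128*w - 14*sqrt(2)*w - 112)/(w^3 - 3*sqrt(2)*w^2 - w^2 - 20*w + 3*sqrt(2)*w + 20)^2 + (5*sqrt(2)*w^4 + 32*w^3 + 32*sqrt(2)*w^3 + 15*sqrt(2)*w^2 + 192*w^2 - 32*sqrt(2)*w + 80*w - 128 - 14*sqrt(2))/(w^3 - 3*sqrt(2)*w^2 - w^2 - 20*w + 3*sqrt(2)*w + 20) = (2*sqrt(2)*w^7 - 10*w^6 + 5*sqrt(2)*w^6 - 144*sqrt(2)*w^5 - 88*w^5 - 489*sqrt(2)*w^4 - 470*w^4 - 1604*w^3 + 852*sqrt(2)*w^3 + 342*sqrt(2)*w^2 + 3068*w^2 - 1312*sqrt(2)*w + 1376*w - 4800 + 56*sqrt(2))/(w^6 - 6*sqrt(2)*w^5 - 2*w^5 - 21*w^4 + 12*sqrt(2)*w^4 + 44*w^3 + 114*sqrt(2)*w^3 - 240*sqrt(2)*w^2 + 378*w^2 - 800*w + 120*sqrt(2)*w + 400)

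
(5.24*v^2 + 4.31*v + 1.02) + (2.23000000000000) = 5.24*v^2 + 4.31*v + 3.25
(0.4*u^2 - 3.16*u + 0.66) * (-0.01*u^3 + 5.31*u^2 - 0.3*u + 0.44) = -0.004*u^5 + 2.1556*u^4 - 16.9062*u^3 + 4.6286*u^2 - 1.5884*u + 0.2904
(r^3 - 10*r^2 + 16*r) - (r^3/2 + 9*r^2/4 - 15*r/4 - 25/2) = r^3/2 - 49*r^2/4 + 79*r/4 + 25/2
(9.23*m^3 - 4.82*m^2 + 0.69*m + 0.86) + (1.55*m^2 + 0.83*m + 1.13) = 9.23*m^3 - 3.27*m^2 + 1.52*m + 1.99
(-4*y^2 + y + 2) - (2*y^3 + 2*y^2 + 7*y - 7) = -2*y^3 - 6*y^2 - 6*y + 9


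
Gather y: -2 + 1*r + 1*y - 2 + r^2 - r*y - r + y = r^2 + y*(2 - r) - 4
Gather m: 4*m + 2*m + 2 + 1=6*m + 3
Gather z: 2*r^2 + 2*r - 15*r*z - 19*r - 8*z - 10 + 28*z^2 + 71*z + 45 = 2*r^2 - 17*r + 28*z^2 + z*(63 - 15*r) + 35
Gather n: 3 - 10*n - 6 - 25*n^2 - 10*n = -25*n^2 - 20*n - 3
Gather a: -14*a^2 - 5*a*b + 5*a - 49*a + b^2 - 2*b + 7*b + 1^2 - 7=-14*a^2 + a*(-5*b - 44) + b^2 + 5*b - 6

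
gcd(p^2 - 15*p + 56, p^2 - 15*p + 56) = p^2 - 15*p + 56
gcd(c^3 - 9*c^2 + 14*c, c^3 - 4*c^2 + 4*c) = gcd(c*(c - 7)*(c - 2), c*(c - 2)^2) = c^2 - 2*c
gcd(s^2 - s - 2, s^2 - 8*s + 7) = 1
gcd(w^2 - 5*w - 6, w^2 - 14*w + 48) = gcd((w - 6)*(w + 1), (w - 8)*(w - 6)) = w - 6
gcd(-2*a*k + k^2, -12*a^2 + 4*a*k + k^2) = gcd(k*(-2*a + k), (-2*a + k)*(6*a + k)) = 2*a - k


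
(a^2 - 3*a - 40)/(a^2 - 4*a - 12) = (-a^2 + 3*a + 40)/(-a^2 + 4*a + 12)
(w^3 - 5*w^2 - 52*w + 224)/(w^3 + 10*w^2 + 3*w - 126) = (w^2 - 12*w + 32)/(w^2 + 3*w - 18)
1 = 1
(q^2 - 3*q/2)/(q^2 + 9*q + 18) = q*(2*q - 3)/(2*(q^2 + 9*q + 18))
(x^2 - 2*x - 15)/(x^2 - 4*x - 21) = (x - 5)/(x - 7)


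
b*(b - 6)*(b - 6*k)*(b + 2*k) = b^4 - 4*b^3*k - 6*b^3 - 12*b^2*k^2 + 24*b^2*k + 72*b*k^2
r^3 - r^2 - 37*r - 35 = (r - 7)*(r + 1)*(r + 5)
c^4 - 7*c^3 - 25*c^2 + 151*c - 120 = (c - 8)*(c - 3)*(c - 1)*(c + 5)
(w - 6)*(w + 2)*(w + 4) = w^3 - 28*w - 48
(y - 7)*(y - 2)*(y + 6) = y^3 - 3*y^2 - 40*y + 84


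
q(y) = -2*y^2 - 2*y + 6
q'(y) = -4*y - 2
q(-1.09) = 5.80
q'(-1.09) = 2.36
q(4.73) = -48.21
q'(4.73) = -20.92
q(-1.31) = 5.19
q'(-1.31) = 3.24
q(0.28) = 5.28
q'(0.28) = -3.12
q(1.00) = 2.00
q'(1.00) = -6.00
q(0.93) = 2.41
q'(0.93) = -5.72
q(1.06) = 1.63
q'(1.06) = -6.24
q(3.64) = -27.78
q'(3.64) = -16.56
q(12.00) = -306.00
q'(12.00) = -50.00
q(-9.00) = -138.00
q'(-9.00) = 34.00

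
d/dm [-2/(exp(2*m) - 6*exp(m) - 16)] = 4*(exp(m) - 3)*exp(m)/(-exp(2*m) + 6*exp(m) + 16)^2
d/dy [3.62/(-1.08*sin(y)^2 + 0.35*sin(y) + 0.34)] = (7.8192*sin(y) - 1.267)*cos(y)/(-1.08*sin(y)^2 + 0.35*sin(y) + 0.34)^2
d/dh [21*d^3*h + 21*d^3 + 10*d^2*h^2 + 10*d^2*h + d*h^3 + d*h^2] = d*(21*d^2 + 20*d*h + 10*d + 3*h^2 + 2*h)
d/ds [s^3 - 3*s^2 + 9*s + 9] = 3*s^2 - 6*s + 9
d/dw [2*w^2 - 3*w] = 4*w - 3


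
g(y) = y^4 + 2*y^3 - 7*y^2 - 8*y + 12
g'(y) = 4*y^3 + 6*y^2 - 14*y - 8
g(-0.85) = 13.04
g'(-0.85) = 5.78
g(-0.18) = 13.20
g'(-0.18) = -5.31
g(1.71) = -3.60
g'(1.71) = 5.61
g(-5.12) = 288.22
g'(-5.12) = -315.90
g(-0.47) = 14.05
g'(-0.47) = -0.51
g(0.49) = 6.69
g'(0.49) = -12.95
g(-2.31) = -3.05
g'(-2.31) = 7.05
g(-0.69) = 13.76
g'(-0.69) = 3.20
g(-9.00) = 4620.00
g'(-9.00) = -2312.00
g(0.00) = 12.00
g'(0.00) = -8.00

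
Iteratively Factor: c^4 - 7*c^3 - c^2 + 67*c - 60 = (c - 1)*(c^3 - 6*c^2 - 7*c + 60) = (c - 4)*(c - 1)*(c^2 - 2*c - 15) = (c - 5)*(c - 4)*(c - 1)*(c + 3)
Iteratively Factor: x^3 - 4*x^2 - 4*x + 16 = (x - 4)*(x^2 - 4) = (x - 4)*(x + 2)*(x - 2)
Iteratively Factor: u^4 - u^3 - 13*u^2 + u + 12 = (u - 4)*(u^3 + 3*u^2 - u - 3) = (u - 4)*(u + 1)*(u^2 + 2*u - 3) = (u - 4)*(u - 1)*(u + 1)*(u + 3)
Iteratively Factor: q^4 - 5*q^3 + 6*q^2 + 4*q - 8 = (q - 2)*(q^3 - 3*q^2 + 4) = (q - 2)*(q + 1)*(q^2 - 4*q + 4) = (q - 2)^2*(q + 1)*(q - 2)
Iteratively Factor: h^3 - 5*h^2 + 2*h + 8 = (h - 2)*(h^2 - 3*h - 4) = (h - 2)*(h + 1)*(h - 4)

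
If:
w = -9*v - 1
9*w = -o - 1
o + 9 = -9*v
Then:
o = -73/10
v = -17/90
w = 7/10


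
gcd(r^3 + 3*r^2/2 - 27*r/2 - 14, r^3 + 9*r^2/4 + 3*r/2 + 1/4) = r + 1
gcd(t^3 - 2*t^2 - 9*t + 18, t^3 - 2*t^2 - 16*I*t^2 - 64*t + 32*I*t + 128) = t - 2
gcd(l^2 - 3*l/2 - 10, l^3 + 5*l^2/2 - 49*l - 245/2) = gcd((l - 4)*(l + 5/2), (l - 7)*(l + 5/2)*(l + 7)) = l + 5/2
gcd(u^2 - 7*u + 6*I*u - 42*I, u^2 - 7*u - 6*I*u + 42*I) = u - 7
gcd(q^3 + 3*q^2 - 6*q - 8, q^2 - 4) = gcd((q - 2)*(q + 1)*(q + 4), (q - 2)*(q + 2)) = q - 2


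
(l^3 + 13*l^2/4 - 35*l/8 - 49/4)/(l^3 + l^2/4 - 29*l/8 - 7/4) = (2*l + 7)/(2*l + 1)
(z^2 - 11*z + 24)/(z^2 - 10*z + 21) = (z - 8)/(z - 7)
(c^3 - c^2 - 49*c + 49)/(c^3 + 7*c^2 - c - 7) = (c - 7)/(c + 1)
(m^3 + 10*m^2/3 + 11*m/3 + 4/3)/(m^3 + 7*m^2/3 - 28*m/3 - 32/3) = (3*m^2 + 7*m + 4)/(3*m^2 + 4*m - 32)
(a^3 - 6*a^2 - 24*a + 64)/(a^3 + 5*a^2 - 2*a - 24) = (a - 8)/(a + 3)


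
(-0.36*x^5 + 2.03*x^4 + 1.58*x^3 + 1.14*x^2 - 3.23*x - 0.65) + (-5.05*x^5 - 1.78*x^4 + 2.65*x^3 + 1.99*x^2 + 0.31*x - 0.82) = -5.41*x^5 + 0.25*x^4 + 4.23*x^3 + 3.13*x^2 - 2.92*x - 1.47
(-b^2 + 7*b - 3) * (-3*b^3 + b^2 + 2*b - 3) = 3*b^5 - 22*b^4 + 14*b^3 + 14*b^2 - 27*b + 9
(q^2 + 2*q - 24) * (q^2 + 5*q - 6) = q^4 + 7*q^3 - 20*q^2 - 132*q + 144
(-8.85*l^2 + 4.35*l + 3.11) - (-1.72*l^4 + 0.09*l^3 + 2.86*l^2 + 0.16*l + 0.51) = 1.72*l^4 - 0.09*l^3 - 11.71*l^2 + 4.19*l + 2.6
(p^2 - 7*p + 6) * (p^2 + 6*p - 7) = p^4 - p^3 - 43*p^2 + 85*p - 42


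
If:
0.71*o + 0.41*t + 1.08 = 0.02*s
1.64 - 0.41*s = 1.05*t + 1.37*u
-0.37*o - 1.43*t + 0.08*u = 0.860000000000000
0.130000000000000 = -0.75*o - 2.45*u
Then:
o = -1.28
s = 3.52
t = -0.25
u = 0.34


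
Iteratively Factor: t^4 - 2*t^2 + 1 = (t + 1)*(t^3 - t^2 - t + 1) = (t - 1)*(t + 1)*(t^2 - 1) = (t - 1)*(t + 1)^2*(t - 1)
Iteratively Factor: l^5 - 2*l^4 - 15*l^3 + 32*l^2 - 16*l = (l - 4)*(l^4 + 2*l^3 - 7*l^2 + 4*l) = (l - 4)*(l - 1)*(l^3 + 3*l^2 - 4*l) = l*(l - 4)*(l - 1)*(l^2 + 3*l - 4) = l*(l - 4)*(l - 1)*(l + 4)*(l - 1)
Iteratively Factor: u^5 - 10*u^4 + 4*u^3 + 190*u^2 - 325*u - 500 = (u + 4)*(u^4 - 14*u^3 + 60*u^2 - 50*u - 125) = (u - 5)*(u + 4)*(u^3 - 9*u^2 + 15*u + 25) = (u - 5)^2*(u + 4)*(u^2 - 4*u - 5) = (u - 5)^2*(u + 1)*(u + 4)*(u - 5)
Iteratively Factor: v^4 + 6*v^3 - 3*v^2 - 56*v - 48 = (v - 3)*(v^3 + 9*v^2 + 24*v + 16) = (v - 3)*(v + 4)*(v^2 + 5*v + 4) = (v - 3)*(v + 1)*(v + 4)*(v + 4)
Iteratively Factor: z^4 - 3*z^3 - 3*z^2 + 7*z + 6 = (z - 3)*(z^3 - 3*z - 2) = (z - 3)*(z - 2)*(z^2 + 2*z + 1) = (z - 3)*(z - 2)*(z + 1)*(z + 1)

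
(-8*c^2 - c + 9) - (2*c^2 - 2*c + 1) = -10*c^2 + c + 8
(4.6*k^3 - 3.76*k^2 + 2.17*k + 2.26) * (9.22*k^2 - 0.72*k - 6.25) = 42.412*k^5 - 37.9792*k^4 - 6.0354*k^3 + 42.7748*k^2 - 15.1897*k - 14.125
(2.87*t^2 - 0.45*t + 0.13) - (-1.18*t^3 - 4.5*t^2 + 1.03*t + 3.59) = 1.18*t^3 + 7.37*t^2 - 1.48*t - 3.46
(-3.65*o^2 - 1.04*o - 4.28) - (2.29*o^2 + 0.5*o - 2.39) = -5.94*o^2 - 1.54*o - 1.89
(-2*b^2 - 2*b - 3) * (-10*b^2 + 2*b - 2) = 20*b^4 + 16*b^3 + 30*b^2 - 2*b + 6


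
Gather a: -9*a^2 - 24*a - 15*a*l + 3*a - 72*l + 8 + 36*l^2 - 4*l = -9*a^2 + a*(-15*l - 21) + 36*l^2 - 76*l + 8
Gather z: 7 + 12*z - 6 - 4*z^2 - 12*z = 1 - 4*z^2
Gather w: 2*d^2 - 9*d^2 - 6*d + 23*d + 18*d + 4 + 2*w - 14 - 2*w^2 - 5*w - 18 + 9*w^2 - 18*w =-7*d^2 + 35*d + 7*w^2 - 21*w - 28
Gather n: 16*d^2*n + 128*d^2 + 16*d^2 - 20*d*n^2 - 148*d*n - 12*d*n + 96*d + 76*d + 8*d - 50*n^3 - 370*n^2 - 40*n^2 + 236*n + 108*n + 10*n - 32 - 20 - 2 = 144*d^2 + 180*d - 50*n^3 + n^2*(-20*d - 410) + n*(16*d^2 - 160*d + 354) - 54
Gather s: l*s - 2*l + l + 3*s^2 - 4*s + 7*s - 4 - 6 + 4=-l + 3*s^2 + s*(l + 3) - 6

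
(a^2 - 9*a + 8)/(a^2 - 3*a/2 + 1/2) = 2*(a - 8)/(2*a - 1)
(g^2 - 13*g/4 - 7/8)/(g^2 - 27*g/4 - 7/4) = (g - 7/2)/(g - 7)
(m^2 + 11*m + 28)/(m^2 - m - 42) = (m^2 + 11*m + 28)/(m^2 - m - 42)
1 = 1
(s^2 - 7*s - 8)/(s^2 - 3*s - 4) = (s - 8)/(s - 4)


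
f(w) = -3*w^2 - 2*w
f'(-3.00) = 16.00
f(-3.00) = -21.00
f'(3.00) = -20.00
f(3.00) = -33.00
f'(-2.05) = 10.30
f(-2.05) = -8.51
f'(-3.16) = 16.96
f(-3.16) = -23.64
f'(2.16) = -14.96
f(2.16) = -18.32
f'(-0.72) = 2.32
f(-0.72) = -0.12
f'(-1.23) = 5.38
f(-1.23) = -2.08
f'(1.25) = -9.50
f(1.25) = -7.19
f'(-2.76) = 14.56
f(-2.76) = -17.33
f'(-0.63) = 1.78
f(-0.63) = 0.07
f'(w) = -6*w - 2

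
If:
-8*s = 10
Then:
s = -5/4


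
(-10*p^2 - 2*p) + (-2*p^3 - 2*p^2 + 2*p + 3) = -2*p^3 - 12*p^2 + 3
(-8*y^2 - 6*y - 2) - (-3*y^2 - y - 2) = -5*y^2 - 5*y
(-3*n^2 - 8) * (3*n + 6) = -9*n^3 - 18*n^2 - 24*n - 48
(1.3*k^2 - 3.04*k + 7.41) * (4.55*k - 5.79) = 5.915*k^3 - 21.359*k^2 + 51.3171*k - 42.9039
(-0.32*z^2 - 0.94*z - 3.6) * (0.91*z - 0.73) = -0.2912*z^3 - 0.6218*z^2 - 2.5898*z + 2.628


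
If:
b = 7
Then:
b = 7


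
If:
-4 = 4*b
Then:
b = -1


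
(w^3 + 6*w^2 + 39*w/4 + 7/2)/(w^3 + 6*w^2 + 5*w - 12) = (4*w^3 + 24*w^2 + 39*w + 14)/(4*(w^3 + 6*w^2 + 5*w - 12))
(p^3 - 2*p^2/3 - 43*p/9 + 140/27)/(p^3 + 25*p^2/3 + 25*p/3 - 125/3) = (p^2 + p - 28/9)/(p^2 + 10*p + 25)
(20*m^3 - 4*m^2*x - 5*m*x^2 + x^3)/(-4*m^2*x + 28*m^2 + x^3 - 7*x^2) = (-5*m + x)/(x - 7)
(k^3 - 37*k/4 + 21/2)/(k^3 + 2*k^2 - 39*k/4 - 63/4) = (2*k^2 - 7*k + 6)/(2*k^2 - 3*k - 9)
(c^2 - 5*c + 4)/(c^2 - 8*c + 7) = (c - 4)/(c - 7)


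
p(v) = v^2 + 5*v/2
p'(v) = 2*v + 5/2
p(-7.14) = 33.13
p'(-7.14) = -11.78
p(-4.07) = 6.39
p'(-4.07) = -5.64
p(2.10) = 9.66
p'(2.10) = 6.70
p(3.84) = 24.35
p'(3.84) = 10.18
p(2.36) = 11.47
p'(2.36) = 7.22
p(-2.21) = -0.64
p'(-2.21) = -1.92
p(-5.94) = 20.43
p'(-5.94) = -9.38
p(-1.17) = -1.56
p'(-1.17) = 0.16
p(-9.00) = 58.50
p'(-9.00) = -15.50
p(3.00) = 16.50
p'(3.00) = 8.50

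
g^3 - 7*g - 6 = (g - 3)*(g + 1)*(g + 2)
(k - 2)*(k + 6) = k^2 + 4*k - 12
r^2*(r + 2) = r^3 + 2*r^2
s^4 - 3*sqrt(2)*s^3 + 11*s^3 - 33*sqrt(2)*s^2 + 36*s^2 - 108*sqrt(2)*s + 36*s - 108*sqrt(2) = (s + 2)*(s + 3)*(s + 6)*(s - 3*sqrt(2))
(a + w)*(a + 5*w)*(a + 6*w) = a^3 + 12*a^2*w + 41*a*w^2 + 30*w^3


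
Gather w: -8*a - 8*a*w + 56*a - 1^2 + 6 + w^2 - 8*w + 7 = 48*a + w^2 + w*(-8*a - 8) + 12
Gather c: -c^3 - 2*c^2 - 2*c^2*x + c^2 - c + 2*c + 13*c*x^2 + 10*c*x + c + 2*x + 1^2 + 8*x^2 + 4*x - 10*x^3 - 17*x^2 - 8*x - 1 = -c^3 + c^2*(-2*x - 1) + c*(13*x^2 + 10*x + 2) - 10*x^3 - 9*x^2 - 2*x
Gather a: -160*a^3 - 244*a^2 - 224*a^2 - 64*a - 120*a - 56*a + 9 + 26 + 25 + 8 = -160*a^3 - 468*a^2 - 240*a + 68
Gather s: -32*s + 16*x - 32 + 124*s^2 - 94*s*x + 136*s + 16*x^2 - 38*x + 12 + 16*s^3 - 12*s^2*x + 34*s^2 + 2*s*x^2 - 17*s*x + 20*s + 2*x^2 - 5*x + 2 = 16*s^3 + s^2*(158 - 12*x) + s*(2*x^2 - 111*x + 124) + 18*x^2 - 27*x - 18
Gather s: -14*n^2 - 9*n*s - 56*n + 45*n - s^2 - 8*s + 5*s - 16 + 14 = -14*n^2 - 11*n - s^2 + s*(-9*n - 3) - 2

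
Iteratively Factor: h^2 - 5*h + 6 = (h - 3)*(h - 2)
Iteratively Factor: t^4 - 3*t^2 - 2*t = (t)*(t^3 - 3*t - 2) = t*(t - 2)*(t^2 + 2*t + 1) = t*(t - 2)*(t + 1)*(t + 1)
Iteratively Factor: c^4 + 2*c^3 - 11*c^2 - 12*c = (c + 1)*(c^3 + c^2 - 12*c) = (c + 1)*(c + 4)*(c^2 - 3*c) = (c - 3)*(c + 1)*(c + 4)*(c)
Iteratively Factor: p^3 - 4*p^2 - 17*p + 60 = (p - 5)*(p^2 + p - 12) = (p - 5)*(p - 3)*(p + 4)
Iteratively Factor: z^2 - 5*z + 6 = (z - 2)*(z - 3)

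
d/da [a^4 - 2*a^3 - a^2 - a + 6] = 4*a^3 - 6*a^2 - 2*a - 1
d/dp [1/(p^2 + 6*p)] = 2*(-p - 3)/(p^2*(p + 6)^2)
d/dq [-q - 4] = -1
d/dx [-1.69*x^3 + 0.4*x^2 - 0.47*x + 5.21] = -5.07*x^2 + 0.8*x - 0.47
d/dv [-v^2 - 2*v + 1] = -2*v - 2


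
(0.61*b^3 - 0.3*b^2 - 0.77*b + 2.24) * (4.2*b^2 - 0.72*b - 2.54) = 2.562*b^5 - 1.6992*b^4 - 4.5674*b^3 + 10.7244*b^2 + 0.343*b - 5.6896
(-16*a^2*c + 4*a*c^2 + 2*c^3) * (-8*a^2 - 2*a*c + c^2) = 128*a^4*c - 40*a^2*c^3 + 2*c^5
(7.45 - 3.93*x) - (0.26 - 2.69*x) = 7.19 - 1.24*x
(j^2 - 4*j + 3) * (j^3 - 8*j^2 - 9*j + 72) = j^5 - 12*j^4 + 26*j^3 + 84*j^2 - 315*j + 216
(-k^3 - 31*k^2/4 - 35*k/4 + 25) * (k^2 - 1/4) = -k^5 - 31*k^4/4 - 17*k^3/2 + 431*k^2/16 + 35*k/16 - 25/4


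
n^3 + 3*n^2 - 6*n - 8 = (n - 2)*(n + 1)*(n + 4)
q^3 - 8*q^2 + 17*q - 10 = (q - 5)*(q - 2)*(q - 1)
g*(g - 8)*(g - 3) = g^3 - 11*g^2 + 24*g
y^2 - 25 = (y - 5)*(y + 5)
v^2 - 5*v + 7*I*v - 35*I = (v - 5)*(v + 7*I)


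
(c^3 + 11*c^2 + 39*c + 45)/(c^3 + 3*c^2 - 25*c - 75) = (c + 3)/(c - 5)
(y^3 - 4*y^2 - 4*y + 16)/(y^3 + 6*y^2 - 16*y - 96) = (y^2 - 4)/(y^2 + 10*y + 24)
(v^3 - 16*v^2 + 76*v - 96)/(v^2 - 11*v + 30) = (v^2 - 10*v + 16)/(v - 5)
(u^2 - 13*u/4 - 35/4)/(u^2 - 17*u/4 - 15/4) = (4*u + 7)/(4*u + 3)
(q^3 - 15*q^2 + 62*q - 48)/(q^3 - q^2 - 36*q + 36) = (q - 8)/(q + 6)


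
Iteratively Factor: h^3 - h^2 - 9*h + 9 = (h - 3)*(h^2 + 2*h - 3) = (h - 3)*(h - 1)*(h + 3)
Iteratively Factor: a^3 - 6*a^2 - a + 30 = (a - 5)*(a^2 - a - 6) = (a - 5)*(a + 2)*(a - 3)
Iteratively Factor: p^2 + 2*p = (p + 2)*(p)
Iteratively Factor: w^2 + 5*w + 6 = (w + 2)*(w + 3)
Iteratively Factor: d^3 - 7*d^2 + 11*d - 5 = (d - 1)*(d^2 - 6*d + 5) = (d - 1)^2*(d - 5)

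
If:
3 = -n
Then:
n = -3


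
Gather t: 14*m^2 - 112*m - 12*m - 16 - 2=14*m^2 - 124*m - 18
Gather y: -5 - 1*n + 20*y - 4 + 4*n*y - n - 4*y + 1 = -2*n + y*(4*n + 16) - 8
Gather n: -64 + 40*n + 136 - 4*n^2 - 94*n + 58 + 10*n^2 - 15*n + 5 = 6*n^2 - 69*n + 135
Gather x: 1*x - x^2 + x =-x^2 + 2*x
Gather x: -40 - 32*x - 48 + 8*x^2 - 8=8*x^2 - 32*x - 96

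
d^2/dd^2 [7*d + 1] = 0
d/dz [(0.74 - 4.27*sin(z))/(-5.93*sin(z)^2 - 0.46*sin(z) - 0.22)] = (-25.3211*sin(z)^2 + 8.7764*sin(z) + 1.2798)*cos(z)/(35.1649*sin(z)^4 + 5.4556*sin(z)^3 + 2.8208*sin(z)^2 + 0.2024*sin(z) + 0.0484)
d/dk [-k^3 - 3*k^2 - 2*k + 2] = -3*k^2 - 6*k - 2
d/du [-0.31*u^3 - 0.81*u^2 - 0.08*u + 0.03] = -0.93*u^2 - 1.62*u - 0.08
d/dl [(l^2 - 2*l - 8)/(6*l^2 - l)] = (11*l^2 + 96*l - 8)/(l^2*(36*l^2 - 12*l + 1))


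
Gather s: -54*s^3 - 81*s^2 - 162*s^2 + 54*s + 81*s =-54*s^3 - 243*s^2 + 135*s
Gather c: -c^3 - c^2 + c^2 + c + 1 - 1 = -c^3 + c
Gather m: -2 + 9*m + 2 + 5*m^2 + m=5*m^2 + 10*m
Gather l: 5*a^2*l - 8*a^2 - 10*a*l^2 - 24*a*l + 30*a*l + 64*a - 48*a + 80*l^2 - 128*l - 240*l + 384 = -8*a^2 + 16*a + l^2*(80 - 10*a) + l*(5*a^2 + 6*a - 368) + 384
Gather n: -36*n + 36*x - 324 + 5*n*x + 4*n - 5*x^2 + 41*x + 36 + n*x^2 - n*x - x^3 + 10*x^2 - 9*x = n*(x^2 + 4*x - 32) - x^3 + 5*x^2 + 68*x - 288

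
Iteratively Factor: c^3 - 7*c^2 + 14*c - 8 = (c - 2)*(c^2 - 5*c + 4) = (c - 2)*(c - 1)*(c - 4)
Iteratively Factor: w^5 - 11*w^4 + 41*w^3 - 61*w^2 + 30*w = (w - 1)*(w^4 - 10*w^3 + 31*w^2 - 30*w) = w*(w - 1)*(w^3 - 10*w^2 + 31*w - 30) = w*(w - 5)*(w - 1)*(w^2 - 5*w + 6) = w*(w - 5)*(w - 2)*(w - 1)*(w - 3)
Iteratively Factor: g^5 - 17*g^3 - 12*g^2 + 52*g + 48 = (g - 4)*(g^4 + 4*g^3 - g^2 - 16*g - 12) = (g - 4)*(g + 2)*(g^3 + 2*g^2 - 5*g - 6) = (g - 4)*(g - 2)*(g + 2)*(g^2 + 4*g + 3) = (g - 4)*(g - 2)*(g + 2)*(g + 3)*(g + 1)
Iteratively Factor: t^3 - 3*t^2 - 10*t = (t)*(t^2 - 3*t - 10) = t*(t - 5)*(t + 2)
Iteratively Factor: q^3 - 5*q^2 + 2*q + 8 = (q - 4)*(q^2 - q - 2) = (q - 4)*(q + 1)*(q - 2)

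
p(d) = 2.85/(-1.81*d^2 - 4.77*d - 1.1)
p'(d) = 2.85*(3.62*d + 4.77)/(-1.81*d^2 - 4.77*d - 1.1)^2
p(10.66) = -0.01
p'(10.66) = 0.00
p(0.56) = -0.66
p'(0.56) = 1.03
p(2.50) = -0.12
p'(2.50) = 0.07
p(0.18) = -1.41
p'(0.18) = 3.80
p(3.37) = -0.08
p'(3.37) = 0.03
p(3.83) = -0.06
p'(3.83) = 0.03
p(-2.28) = 7.78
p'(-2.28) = -73.92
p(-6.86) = -0.05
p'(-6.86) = -0.02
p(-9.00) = -0.03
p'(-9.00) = -0.01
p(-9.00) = -0.03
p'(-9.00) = -0.01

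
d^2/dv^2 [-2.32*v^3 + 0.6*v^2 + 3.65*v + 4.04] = 1.2 - 13.92*v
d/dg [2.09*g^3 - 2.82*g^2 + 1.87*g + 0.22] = 6.27*g^2 - 5.64*g + 1.87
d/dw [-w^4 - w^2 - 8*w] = -4*w^3 - 2*w - 8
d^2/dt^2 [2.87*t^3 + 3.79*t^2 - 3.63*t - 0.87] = 17.22*t + 7.58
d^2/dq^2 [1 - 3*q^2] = -6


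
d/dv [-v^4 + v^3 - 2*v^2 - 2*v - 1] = -4*v^3 + 3*v^2 - 4*v - 2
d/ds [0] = 0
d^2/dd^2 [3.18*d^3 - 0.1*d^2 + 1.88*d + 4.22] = 19.08*d - 0.2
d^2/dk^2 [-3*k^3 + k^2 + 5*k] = 2 - 18*k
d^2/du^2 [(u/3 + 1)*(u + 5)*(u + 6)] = 2*u + 28/3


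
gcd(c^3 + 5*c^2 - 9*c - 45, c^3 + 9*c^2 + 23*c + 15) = c^2 + 8*c + 15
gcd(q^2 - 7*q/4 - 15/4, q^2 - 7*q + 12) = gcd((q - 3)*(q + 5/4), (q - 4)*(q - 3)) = q - 3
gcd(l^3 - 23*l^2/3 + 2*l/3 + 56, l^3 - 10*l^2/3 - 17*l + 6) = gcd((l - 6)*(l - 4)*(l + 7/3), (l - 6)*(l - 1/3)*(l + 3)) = l - 6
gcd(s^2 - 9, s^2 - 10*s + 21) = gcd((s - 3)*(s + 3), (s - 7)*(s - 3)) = s - 3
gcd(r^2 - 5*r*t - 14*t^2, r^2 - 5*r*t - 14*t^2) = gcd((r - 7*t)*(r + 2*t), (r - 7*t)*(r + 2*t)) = r^2 - 5*r*t - 14*t^2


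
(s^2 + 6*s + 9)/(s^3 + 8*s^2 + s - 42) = (s + 3)/(s^2 + 5*s - 14)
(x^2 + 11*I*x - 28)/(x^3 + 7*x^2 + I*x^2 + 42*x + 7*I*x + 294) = (x + 4*I)/(x^2 + x*(7 - 6*I) - 42*I)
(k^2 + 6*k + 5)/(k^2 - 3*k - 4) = (k + 5)/(k - 4)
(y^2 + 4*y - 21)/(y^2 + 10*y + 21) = (y - 3)/(y + 3)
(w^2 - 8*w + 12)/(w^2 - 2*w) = (w - 6)/w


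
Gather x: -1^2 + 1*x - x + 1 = 0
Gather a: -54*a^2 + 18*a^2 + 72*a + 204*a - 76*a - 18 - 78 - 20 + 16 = -36*a^2 + 200*a - 100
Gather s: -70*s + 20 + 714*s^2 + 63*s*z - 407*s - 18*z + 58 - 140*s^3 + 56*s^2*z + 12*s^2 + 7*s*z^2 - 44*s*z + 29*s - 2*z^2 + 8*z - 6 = -140*s^3 + s^2*(56*z + 726) + s*(7*z^2 + 19*z - 448) - 2*z^2 - 10*z + 72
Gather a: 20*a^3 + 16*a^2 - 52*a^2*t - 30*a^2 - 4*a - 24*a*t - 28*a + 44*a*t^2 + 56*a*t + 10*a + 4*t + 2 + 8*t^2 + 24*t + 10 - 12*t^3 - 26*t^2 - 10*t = 20*a^3 + a^2*(-52*t - 14) + a*(44*t^2 + 32*t - 22) - 12*t^3 - 18*t^2 + 18*t + 12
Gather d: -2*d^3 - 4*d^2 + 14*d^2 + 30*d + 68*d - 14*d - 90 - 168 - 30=-2*d^3 + 10*d^2 + 84*d - 288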